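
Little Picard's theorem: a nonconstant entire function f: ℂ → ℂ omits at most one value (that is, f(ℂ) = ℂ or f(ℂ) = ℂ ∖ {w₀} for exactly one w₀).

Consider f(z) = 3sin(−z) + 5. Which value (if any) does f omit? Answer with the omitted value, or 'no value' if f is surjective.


Little Picard bounds the complement of f(ℂ) to at most one point.
sin is entire and surjective onto ℂ: for every w ∈ ℂ, sin(ζ) = w has a solution ζ ∈ ℂ (e.g., via the complex inverse arcsin). With ζ = −z this gives z = ζ/(-1). Then 3·sin(−z) takes every value in 3·ℂ = ℂ, and adding 5 is a bijection of ℂ. So f is surjective and omits no value. (Note: only on the real line is sin bounded by [−1, 1].)

Omitted value: no value.


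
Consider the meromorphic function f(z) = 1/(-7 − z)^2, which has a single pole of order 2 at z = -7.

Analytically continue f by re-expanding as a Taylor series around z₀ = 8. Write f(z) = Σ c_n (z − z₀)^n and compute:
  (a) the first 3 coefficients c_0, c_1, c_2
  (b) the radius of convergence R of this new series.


Let w = z − z₀, so z = z₀ + w.
Then -7 − z = -7 − (z₀ + w) = (-7 − z₀) − w = -15 − w.
f(z) = 1/(-15 − w)^2 = (1/(-15)^2) · (1 − w/(-15))^{−2}.
By the binomial series (1−u)^{−2} = Σ_{n≥0} C(n+1, 1) u^n for |u|<1, with u = w/(-15):
  c_n = C(n+1, 1) / (-15)^(n+2).
  c_0 = 1/(-15)^2 = 1/225.
  c_1 = 2/(-15)^3 = -2/3375.
  c_2 = 3/(-15)^4 = 1/16875.
The series is valid for |w/d| < 1, i.e. |z − z₀| < |d|.
Radius of convergence: R = |-7 − z₀| = |-15| = 15 (distance from z₀ to the singularity z = -7).

c_0 = 1/225, c_1 = -2/3375, c_2 = 1/16875; R = 15.


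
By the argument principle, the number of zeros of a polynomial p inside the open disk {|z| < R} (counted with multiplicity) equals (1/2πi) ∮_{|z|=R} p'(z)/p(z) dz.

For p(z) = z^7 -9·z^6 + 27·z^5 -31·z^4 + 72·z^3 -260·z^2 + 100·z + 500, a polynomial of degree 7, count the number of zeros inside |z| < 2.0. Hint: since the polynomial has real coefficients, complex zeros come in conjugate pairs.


The zeros of p are: (3 + 1i), (3 - 1i), (3 + 1i), (3 - 1i), (-1 + 2i), (-1 - 2i), -1.
Their magnitudes are: 3.162, 3.162, 3.162, 3.162, 2.236, 2.236, 1.
Zeros with |z| < R = 2.0: -1.
Count = 1.
By the argument principle, (1/2πi) ∮_{|z|=R} p'(z)/p(z) dz equals exactly this count.

Number of zeros inside |z| < 2.0: 1.


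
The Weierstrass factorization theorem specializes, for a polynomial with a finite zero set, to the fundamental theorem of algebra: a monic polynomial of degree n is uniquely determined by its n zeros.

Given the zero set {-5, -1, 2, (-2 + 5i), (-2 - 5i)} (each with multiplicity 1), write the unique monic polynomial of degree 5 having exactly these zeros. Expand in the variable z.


The polynomial is p(z) = ∏_{α ∈ S} (z − α), where S = {-5, -1, 2, (-2 + 5i), (-2 - 5i)}.
Expanding the product yields: p(z) = z^5 + 8·z^4 + 38·z^3 + 78·z^2 -243·z -290.
Note conjugate pairs combine to real quadratics: (z − (-2+5i))(z − (-2−5i)) = z² + 4z + 29.
The resulting polynomial has degree 5 and real coefficients as required.

p(z) = z^5 + 8·z^4 + 38·z^3 + 78·z^2 -243·z -290.


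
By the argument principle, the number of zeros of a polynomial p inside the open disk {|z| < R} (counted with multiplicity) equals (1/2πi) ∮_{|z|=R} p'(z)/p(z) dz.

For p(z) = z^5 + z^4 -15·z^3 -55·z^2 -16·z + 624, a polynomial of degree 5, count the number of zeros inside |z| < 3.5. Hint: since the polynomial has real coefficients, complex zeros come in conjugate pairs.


The zeros of p are: -4, (-2 + 3i), (-2 - 3i), 4, 3.
Their magnitudes are: 4, 3.606, 3.606, 4, 3.
Zeros with |z| < R = 3.5: 3.
Count = 1.
By the argument principle, (1/2πi) ∮_{|z|=R} p'(z)/p(z) dz equals exactly this count.

Number of zeros inside |z| < 3.5: 1.


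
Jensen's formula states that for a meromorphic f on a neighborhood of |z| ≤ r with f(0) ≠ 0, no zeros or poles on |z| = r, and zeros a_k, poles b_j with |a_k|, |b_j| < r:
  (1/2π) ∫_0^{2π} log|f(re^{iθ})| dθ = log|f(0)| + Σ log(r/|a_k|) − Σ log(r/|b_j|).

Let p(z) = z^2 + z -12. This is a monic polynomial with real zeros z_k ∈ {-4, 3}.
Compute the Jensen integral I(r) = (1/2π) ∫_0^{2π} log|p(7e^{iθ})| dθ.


Zeros: -4, 3; r = 7.
Inside |z| < r: -4, 3. Outside (|z| ≥ r): ∅.
p(0) = -12, so log|p(0)| = log(12) = 2.4849.
Apply Jensen: I(r) = log|p(0)| + Σ_k log(r/|z_k|), summed over zeros inside |z| < r.
  log(r/|z_k|) for z_k = -4: log(7/4) = 0.5596
  log(r/|z_k|) for z_k = 3: log(7/3) = 0.8473
Sum over inside zeros: 1.4069.
I(r) = log|p(0)| + (inside sum) = 2.4849 + 1.4069 = 3.8918.
Closed form (all zeros inside, monic): I(r) = n·log(r) = 2·log(7) = 3.8918. ✓

I(r) ≈ 3.8918.


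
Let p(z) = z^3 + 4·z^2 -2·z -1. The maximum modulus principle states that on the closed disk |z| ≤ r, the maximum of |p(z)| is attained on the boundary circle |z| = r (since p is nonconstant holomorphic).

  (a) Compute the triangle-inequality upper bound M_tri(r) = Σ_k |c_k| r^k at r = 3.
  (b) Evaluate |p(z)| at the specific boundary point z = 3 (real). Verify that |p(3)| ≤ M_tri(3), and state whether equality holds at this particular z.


Coefficients: c_0 = -1, c_1 = -2, c_2 = 4, c_3 = 1. Radius r = 3.
Part (a). Triangle bound: M_tri(r) = Σ_k |c_k| r^k
  = |-1|·3^0 + |-2|·3^1 + |4|·3^2 + |1|·3^3
  = 1 + 6 + 36 + 27 = 70.
This bounds M(r) := max_{|z|=r} |p(z)| from above; equality holds iff all terms c_k z^k can be made to align in phase at a single z on |z|=r.
Part (b). At z = 3 (real, on the circle |z| = r):
  p(3) = (-1)·3^0 + (-2)·3^1 + (4)·3^2 + (1)·3^3 = 56.
  |p(3)| = 56.
Check: |p(3)| = 56 ≤ 70 = M_tri(3). ✓ Equality does not hold at z = 3 (the coefficients have mixed signs, so the terms do not all align in phase there).

M_tri(3) = 70; |p(3)| = 56; equality at z=3: no.


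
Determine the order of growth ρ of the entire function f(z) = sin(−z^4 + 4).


Write sin(w) = (e^{iw} ± e^{−iw})/(2 or 2i), so |sin(w)| ≤ e^{|w|}. With w = −z^4 + 4, |w| ≤ 1r^4 + 4 on |z|=r, giving M(r) ≤ e^{1r^4 + 4} and ρ ≤ 4. For the lower bound, choose z on |z|=r with -1z^4 purely imaginary of modulus 1r^4; then |sin(−z^4 + 4)| grows like e^{1r^4}/2, so ρ ≥ 4. Hence ρ = 4.
Therefore ρ = 4.

Order ρ = 4.


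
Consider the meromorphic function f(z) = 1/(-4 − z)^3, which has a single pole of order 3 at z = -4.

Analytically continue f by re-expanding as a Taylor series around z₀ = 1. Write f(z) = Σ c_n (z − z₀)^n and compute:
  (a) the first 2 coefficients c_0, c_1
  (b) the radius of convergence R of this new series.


Let w = z − z₀, so z = z₀ + w.
Then -4 − z = -4 − (z₀ + w) = (-4 − z₀) − w = -5 − w.
f(z) = 1/(-5 − w)^3 = (1/(-5)^3) · (1 − w/(-5))^{−3}.
By the binomial series (1−u)^{−3} = Σ_{n≥0} C(n+2, 2) u^n for |u|<1, with u = w/(-5):
  c_n = C(n+2, 2) / (-5)^(n+3).
  c_0 = 1/(-5)^3 = -1/125.
  c_1 = 3/(-5)^4 = 3/625.
The series is valid for |w/d| < 1, i.e. |z − z₀| < |d|.
Radius of convergence: R = |-4 − z₀| = |-5| = 5 (distance from z₀ to the singularity z = -4).

c_0 = -1/125, c_1 = 3/625; R = 5.


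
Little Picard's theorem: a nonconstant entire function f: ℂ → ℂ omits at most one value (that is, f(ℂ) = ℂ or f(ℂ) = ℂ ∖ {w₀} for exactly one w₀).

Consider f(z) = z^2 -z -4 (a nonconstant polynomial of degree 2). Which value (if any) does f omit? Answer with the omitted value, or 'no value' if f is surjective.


Little Picard bounds the complement of f(ℂ) to at most one point.
For every w ∈ ℂ, the equation p(z) − w = 0 is a nonconstant polynomial in z and hence has at least one root by the fundamental theorem of algebra. So p is surjective onto ℂ, omitting no value.

Omitted value: no value.


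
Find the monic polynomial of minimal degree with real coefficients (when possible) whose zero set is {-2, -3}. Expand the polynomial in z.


The polynomial is p(z) = ∏_{α ∈ S} (z − α), where S = {-2, -3}.
Expanding the product yields: p(z) = z^2 + 5·z + 6.
The resulting polynomial has degree 2 and real coefficients as required.

p(z) = z^2 + 5·z + 6.


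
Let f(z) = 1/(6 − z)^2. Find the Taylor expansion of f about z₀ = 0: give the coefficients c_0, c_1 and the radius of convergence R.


Let w = z − z₀, so z = z₀ + w.
Then 6 − z = 6 − (z₀ + w) = (6 − z₀) − w = 6 − w.
f(z) = 1/(6 − w)^2 = (1/(6)^2) · (1 − w/(6))^{−2}.
By the binomial series (1−u)^{−2} = Σ_{n≥0} C(n+1, 1) u^n for |u|<1, with u = w/(6):
  c_n = C(n+1, 1) / (6)^(n+2).
  c_0 = 1/(6)^2 = 1/36.
  c_1 = 2/(6)^3 = 1/108.
The series is valid for |w/d| < 1, i.e. |z − z₀| < |d|.
Radius of convergence: R = |6 − z₀| = |6| = 6 (distance from z₀ to the singularity z = 6).

c_0 = 1/36, c_1 = 1/108; R = 6.


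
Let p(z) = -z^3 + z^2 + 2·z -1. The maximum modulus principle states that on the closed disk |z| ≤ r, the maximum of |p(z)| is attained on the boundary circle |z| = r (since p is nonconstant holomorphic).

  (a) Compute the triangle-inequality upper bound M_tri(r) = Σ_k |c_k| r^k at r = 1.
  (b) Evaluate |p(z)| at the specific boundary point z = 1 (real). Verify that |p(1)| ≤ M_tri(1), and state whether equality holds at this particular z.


Coefficients: c_0 = -1, c_1 = 2, c_2 = 1, c_3 = -1. Radius r = 1.
Part (a). Triangle bound: M_tri(r) = Σ_k |c_k| r^k
  = |-1|·1^0 + |2|·1^1 + |1|·1^2 + |-1|·1^3
  = 1 + 2 + 1 + 1 = 5.
This bounds M(r) := max_{|z|=r} |p(z)| from above; equality holds iff all terms c_k z^k can be made to align in phase at a single z on |z|=r.
Part (b). At z = 1 (real, on the circle |z| = r):
  p(1) = (-1)·1^0 + (2)·1^1 + (1)·1^2 + (-1)·1^3 = 1.
  |p(1)| = 1.
Check: |p(1)| = 1 ≤ 5 = M_tri(1). ✓ Equality does not hold at z = 1 (the coefficients have mixed signs, so the terms do not all align in phase there).

M_tri(1) = 5; |p(1)| = 1; equality at z=1: no.


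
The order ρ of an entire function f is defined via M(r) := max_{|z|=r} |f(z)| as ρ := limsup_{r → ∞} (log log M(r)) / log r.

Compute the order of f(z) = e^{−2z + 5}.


|e^{−2z + 5}| = e^{Re(-2·z) + 5} ≤ e^{2|z|^1 + 5} = e^{2r^1 + 5} on |z| = r, so ρ ≤ 1. Choosing z on |z|=r so that -2·z is real positive (always possible by picking arg z appropriately) gives |f(z)| = e^{2r^1 + 5}, matching the bound. The additive constant 5 does not affect log log M(r) ~ 1·log r. Hence ρ = 1.
Therefore ρ = 1.

Order ρ = 1.


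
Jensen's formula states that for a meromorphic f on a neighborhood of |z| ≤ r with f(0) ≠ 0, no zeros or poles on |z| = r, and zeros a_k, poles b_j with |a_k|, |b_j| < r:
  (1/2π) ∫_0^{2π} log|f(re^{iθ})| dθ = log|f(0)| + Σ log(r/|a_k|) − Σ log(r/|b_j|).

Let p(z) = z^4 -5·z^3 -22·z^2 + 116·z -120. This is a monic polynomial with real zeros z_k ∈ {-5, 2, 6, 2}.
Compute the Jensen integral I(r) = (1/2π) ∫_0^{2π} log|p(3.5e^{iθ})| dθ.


Zeros: -5, 2, 2, 6; r = 3.5.
Inside |z| < r: 2, 2. Outside (|z| ≥ r): -5, 6.
p(0) = -120, so log|p(0)| = log(120) = 4.7875.
Apply Jensen: I(r) = log|p(0)| + Σ_k log(r/|z_k|), summed over zeros inside |z| < r.
  log(r/|z_k|) for z_k = 2: log(3.5/2) = 0.5596
  log(r/|z_k|) for z_k = 2: log(3.5/2) = 0.5596
  Outside zeros (-5, 6) contribute nothing to the Jensen sum.
Sum over inside zeros: 1.1192.
I(r) = log|p(0)| + (inside sum) = 4.7875 + 1.1192 = 5.9067.
Note: since some zeros are outside |z| ≤ r, the simplified n·log(r) form does NOT apply — only the inside zeros contribute.

I(r) ≈ 5.9067.


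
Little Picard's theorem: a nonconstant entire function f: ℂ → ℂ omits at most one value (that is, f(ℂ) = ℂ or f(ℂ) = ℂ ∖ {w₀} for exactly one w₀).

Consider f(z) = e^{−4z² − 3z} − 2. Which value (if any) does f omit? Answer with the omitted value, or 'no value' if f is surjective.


Little Picard bounds the complement of f(ℂ) to at most one point.
The exponent g(z) = −4z² − 3z is a nonconstant polynomial, hence surjective onto ℂ. So e^{g(z)} takes every value in {e^w : w ∈ ℂ} = ℂ ∖ {0}. Adding -2 shifts the range to ℂ ∖ {-2}. f omits exactly -2.

Omitted value: -2.


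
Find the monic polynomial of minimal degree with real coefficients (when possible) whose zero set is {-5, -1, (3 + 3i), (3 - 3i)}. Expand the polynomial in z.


The polynomial is p(z) = ∏_{α ∈ S} (z − α), where S = {-5, -1, (3 + 3i), (3 - 3i)}.
Expanding the product yields: p(z) = z^4 -13·z^2 + 78·z + 90.
Note conjugate pairs combine to real quadratics: (z − (3+3i))(z − (3−3i)) = z² − 6z + 18.
The resulting polynomial has degree 4 and real coefficients as required.

p(z) = z^4 -13·z^2 + 78·z + 90.


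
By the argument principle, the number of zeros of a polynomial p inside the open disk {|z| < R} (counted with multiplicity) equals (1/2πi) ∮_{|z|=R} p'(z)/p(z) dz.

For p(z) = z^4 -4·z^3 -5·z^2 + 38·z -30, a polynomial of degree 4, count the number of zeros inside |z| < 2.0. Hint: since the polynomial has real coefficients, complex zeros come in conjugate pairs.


The zeros of p are: 1, (3 + 1i), (3 - 1i), -3.
Their magnitudes are: 1, 3.162, 3.162, 3.
Zeros with |z| < R = 2.0: 1.
Count = 1.
By the argument principle, (1/2πi) ∮_{|z|=R} p'(z)/p(z) dz equals exactly this count.

Number of zeros inside |z| < 2.0: 1.


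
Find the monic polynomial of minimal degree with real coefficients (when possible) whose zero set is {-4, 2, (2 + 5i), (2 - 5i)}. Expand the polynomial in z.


The polynomial is p(z) = ∏_{α ∈ S} (z − α), where S = {-4, 2, (2 + 5i), (2 - 5i)}.
Expanding the product yields: p(z) = z^4 -2·z^3 + 13·z^2 + 90·z -232.
Note conjugate pairs combine to real quadratics: (z − (2+5i))(z − (2−5i)) = z² − 4z + 29.
The resulting polynomial has degree 4 and real coefficients as required.

p(z) = z^4 -2·z^3 + 13·z^2 + 90·z -232.


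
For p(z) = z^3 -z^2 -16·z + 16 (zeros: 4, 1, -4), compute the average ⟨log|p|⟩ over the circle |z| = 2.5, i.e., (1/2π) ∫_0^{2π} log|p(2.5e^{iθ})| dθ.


Zeros: -4, 1, 4; r = 2.5.
Inside |z| < r: 1. Outside (|z| ≥ r): -4, 4.
p(0) = 16, so log|p(0)| = log(16) = 2.7726.
Apply Jensen: I(r) = log|p(0)| + Σ_k log(r/|z_k|), summed over zeros inside |z| < r.
  log(r/|z_k|) for z_k = 1: log(2.5/1) = 0.9163
  Outside zeros (-4, 4) contribute nothing to the Jensen sum.
Sum over inside zeros: 0.9163.
I(r) = log|p(0)| + (inside sum) = 2.7726 + 0.9163 = 3.6889.
Note: since some zeros are outside |z| ≤ r, the simplified n·log(r) form does NOT apply — only the inside zeros contribute.

I(r) ≈ 3.6889.


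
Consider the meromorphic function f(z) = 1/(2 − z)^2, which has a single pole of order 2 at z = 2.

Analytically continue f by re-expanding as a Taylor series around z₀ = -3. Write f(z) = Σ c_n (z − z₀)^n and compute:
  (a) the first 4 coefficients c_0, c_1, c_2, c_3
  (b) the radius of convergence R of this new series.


Let w = z − z₀, so z = z₀ + w.
Then 2 − z = 2 − (z₀ + w) = (2 − z₀) − w = 5 − w.
f(z) = 1/(5 − w)^2 = (1/(5)^2) · (1 − w/(5))^{−2}.
By the binomial series (1−u)^{−2} = Σ_{n≥0} C(n+1, 1) u^n for |u|<1, with u = w/(5):
  c_n = C(n+1, 1) / (5)^(n+2).
  c_0 = 1/(5)^2 = 1/25.
  c_1 = 2/(5)^3 = 2/125.
  c_2 = 3/(5)^4 = 3/625.
  c_3 = 4/(5)^5 = 4/3125.
The series is valid for |w/d| < 1, i.e. |z − z₀| < |d|.
Radius of convergence: R = |2 − z₀| = |5| = 5 (distance from z₀ to the singularity z = 2).

c_0 = 1/25, c_1 = 2/125, c_2 = 3/625, c_3 = 4/3125; R = 5.


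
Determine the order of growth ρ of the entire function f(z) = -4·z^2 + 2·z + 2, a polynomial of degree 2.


|f(z)| ≤ Σ|c_k|·r^k = O(r^2) as r → ∞. Polynomial growth is O(e^{r^ε}) for every ε > 0 (since r^2/e^{r^ε} → 0), so ρ ≤ ε for all ε > 0, i.e. ρ = 0. Every nonconstant polynomial has order 0.
Therefore ρ = 0.

Order ρ = 0.


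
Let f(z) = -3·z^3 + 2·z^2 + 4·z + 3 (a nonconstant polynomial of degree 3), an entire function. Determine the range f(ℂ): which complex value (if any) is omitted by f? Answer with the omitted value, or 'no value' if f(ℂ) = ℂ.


Little Picard bounds the complement of f(ℂ) to at most one point.
For every w ∈ ℂ, the equation p(z) − w = 0 is a nonconstant polynomial in z and hence has at least one root by the fundamental theorem of algebra. So p is surjective onto ℂ, omitting no value.

Omitted value: no value.


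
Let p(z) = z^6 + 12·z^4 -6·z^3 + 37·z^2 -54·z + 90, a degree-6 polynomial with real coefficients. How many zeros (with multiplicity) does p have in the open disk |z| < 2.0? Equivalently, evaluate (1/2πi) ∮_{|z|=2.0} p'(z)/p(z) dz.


The zeros of p are: (1 + 1i), (1 - 1i), (0 + 3i), (0 - 3i), (-1 + 2i), (-1 - 2i).
Their magnitudes are: 1.414, 1.414, 3, 3, 2.236, 2.236.
Zeros with |z| < R = 2.0: (1 + 1i), (1 - 1i).
Count = 2.
By the argument principle, (1/2πi) ∮_{|z|=R} p'(z)/p(z) dz equals exactly this count.

Number of zeros inside |z| < 2.0: 2.


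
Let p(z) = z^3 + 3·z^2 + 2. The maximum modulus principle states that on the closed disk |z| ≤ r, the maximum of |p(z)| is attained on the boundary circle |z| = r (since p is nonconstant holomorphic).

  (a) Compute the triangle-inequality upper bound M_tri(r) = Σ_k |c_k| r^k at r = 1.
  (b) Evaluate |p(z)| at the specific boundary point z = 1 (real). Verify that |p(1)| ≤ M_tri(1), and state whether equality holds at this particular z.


Coefficients: c_0 = 2, c_1 = 0, c_2 = 3, c_3 = 1. Radius r = 1.
Part (a). Triangle bound: M_tri(r) = Σ_k |c_k| r^k
  = |2|·1^0 + |0|·1^1 + |3|·1^2 + |1|·1^3
  = 2 + 0 + 3 + 1 = 6.
This bounds M(r) := max_{|z|=r} |p(z)| from above; equality holds iff all terms c_k z^k can be made to align in phase at a single z on |z|=r.
Part (b). At z = 1 (real, on the circle |z| = r):
  p(1) = (2)·1^0 + (0)·1^1 + (3)·1^2 + (1)·1^3 = 6.
  |p(1)| = 6.
Since all nonzero coefficients share the same sign, |p(1)| = 6 = M_tri(1); the triangle bound is attained at z = 1, so in fact M(r) = 6.

M_tri(1) = 6; |p(1)| = 6; equality at z=1: yes.


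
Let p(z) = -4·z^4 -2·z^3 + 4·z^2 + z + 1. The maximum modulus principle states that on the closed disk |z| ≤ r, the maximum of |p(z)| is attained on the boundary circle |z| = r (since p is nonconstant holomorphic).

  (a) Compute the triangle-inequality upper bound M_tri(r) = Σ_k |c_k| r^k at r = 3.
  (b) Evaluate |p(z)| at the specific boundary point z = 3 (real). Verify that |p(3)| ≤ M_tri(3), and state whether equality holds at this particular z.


Coefficients: c_0 = 1, c_1 = 1, c_2 = 4, c_3 = -2, c_4 = -4. Radius r = 3.
Part (a). Triangle bound: M_tri(r) = Σ_k |c_k| r^k
  = |1|·3^0 + |1|·3^1 + |4|·3^2 + |-2|·3^3 + |-4|·3^4
  = 1 + 3 + 36 + 54 + 324 = 418.
This bounds M(r) := max_{|z|=r} |p(z)| from above; equality holds iff all terms c_k z^k can be made to align in phase at a single z on |z|=r.
Part (b). At z = 3 (real, on the circle |z| = r):
  p(3) = (1)·3^0 + (1)·3^1 + (4)·3^2 + (-2)·3^3 + (-4)·3^4 = -338.
  |p(3)| = 338.
Check: |p(3)| = 338 ≤ 418 = M_tri(3). ✓ Equality does not hold at z = 3 (the coefficients have mixed signs, so the terms do not all align in phase there).

M_tri(3) = 418; |p(3)| = 338; equality at z=3: no.


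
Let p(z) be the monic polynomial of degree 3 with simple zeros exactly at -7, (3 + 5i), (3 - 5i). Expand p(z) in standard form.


The polynomial is p(z) = ∏_{α ∈ S} (z − α), where S = {-7, (3 + 5i), (3 - 5i)}.
Expanding the product yields: p(z) = z^3 + z^2 -8·z + 238.
Note conjugate pairs combine to real quadratics: (z − (3+5i))(z − (3−5i)) = z² − 6z + 34.
The resulting polynomial has degree 3 and real coefficients as required.

p(z) = z^3 + z^2 -8·z + 238.


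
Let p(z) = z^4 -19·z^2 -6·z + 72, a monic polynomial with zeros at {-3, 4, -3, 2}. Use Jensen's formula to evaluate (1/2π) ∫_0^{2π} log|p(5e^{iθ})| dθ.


Zeros: -3, -3, 2, 4; r = 5.
Inside |z| < r: -3, -3, 2, 4. Outside (|z| ≥ r): ∅.
p(0) = 72, so log|p(0)| = log(72) = 4.2767.
Apply Jensen: I(r) = log|p(0)| + Σ_k log(r/|z_k|), summed over zeros inside |z| < r.
  log(r/|z_k|) for z_k = -3: log(5/3) = 0.5108
  log(r/|z_k|) for z_k = 4: log(5/4) = 0.2231
  log(r/|z_k|) for z_k = -3: log(5/3) = 0.5108
  log(r/|z_k|) for z_k = 2: log(5/2) = 0.9163
Sum over inside zeros: 2.1611.
I(r) = log|p(0)| + (inside sum) = 4.2767 + 2.1611 = 6.4378.
Closed form (all zeros inside, monic): I(r) = n·log(r) = 4·log(5) = 6.4378. ✓

I(r) ≈ 6.4378.


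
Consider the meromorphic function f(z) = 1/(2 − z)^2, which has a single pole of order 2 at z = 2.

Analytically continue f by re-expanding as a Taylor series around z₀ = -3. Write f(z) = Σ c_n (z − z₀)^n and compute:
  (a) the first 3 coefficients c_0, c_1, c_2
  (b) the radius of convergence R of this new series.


Let w = z − z₀, so z = z₀ + w.
Then 2 − z = 2 − (z₀ + w) = (2 − z₀) − w = 5 − w.
f(z) = 1/(5 − w)^2 = (1/(5)^2) · (1 − w/(5))^{−2}.
By the binomial series (1−u)^{−2} = Σ_{n≥0} C(n+1, 1) u^n for |u|<1, with u = w/(5):
  c_n = C(n+1, 1) / (5)^(n+2).
  c_0 = 1/(5)^2 = 1/25.
  c_1 = 2/(5)^3 = 2/125.
  c_2 = 3/(5)^4 = 3/625.
The series is valid for |w/d| < 1, i.e. |z − z₀| < |d|.
Radius of convergence: R = |2 − z₀| = |5| = 5 (distance from z₀ to the singularity z = 2).

c_0 = 1/25, c_1 = 2/125, c_2 = 3/625; R = 5.


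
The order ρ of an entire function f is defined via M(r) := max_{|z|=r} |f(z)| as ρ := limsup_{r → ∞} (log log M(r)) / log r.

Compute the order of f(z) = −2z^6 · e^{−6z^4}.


M(r) = max_{|z|=r} |-2|·|z|^6·|e^{−6z^4}| = 2·r^6 · e^{6r^4} (the factors attain their maxima compatibly on |z|=r). Then log M(r) = log 2 + 6·log r + 6r^4, dominated by the last term, so log log M(r) ~ 4·log r. The polynomial factor -2z^6 contributes only a log r term and does not affect the order. ρ = 4.
Therefore ρ = 4.

Order ρ = 4.


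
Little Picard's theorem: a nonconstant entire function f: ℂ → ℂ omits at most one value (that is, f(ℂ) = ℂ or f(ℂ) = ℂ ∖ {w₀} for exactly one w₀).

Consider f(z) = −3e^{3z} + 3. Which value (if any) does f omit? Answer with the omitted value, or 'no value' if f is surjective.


Little Picard bounds the complement of f(ℂ) to at most one point.
e^{3z} is never zero on ℂ, so -3·e^{3z} takes every value in ℂ ∖ {0}. Adding 3 shifts the range to ℂ ∖ {3}. Thus f omits exactly the value 3.

Omitted value: 3.


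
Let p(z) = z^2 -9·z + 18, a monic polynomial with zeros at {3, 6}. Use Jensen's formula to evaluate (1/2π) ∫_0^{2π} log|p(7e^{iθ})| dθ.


Zeros: 3, 6; r = 7.
Inside |z| < r: 3, 6. Outside (|z| ≥ r): ∅.
p(0) = 18, so log|p(0)| = log(18) = 2.8904.
Apply Jensen: I(r) = log|p(0)| + Σ_k log(r/|z_k|), summed over zeros inside |z| < r.
  log(r/|z_k|) for z_k = 3: log(7/3) = 0.8473
  log(r/|z_k|) for z_k = 6: log(7/6) = 0.1542
Sum over inside zeros: 1.0014.
I(r) = log|p(0)| + (inside sum) = 2.8904 + 1.0014 = 3.8918.
Closed form (all zeros inside, monic): I(r) = n·log(r) = 2·log(7) = 3.8918. ✓

I(r) ≈ 3.8918.


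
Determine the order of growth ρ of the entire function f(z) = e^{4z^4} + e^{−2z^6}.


Each summand is entire of order 4 and 6 respectively (as in the single-exponential case). The order of a sum is at most the max of the orders, so ρ ≤ 6. For the lower bound: on |z|=r choose arg z so that -2z^6 is real positive; then |e^{-2z^6}| = e^{2r^6} while |e^{4z^4}| ≤ e^{4r^4} = o(e^{2r^6}). So |f| ≥ e^{2r^6}(1 − o(1)) and ρ ≥ 6. Hence ρ = max(4, 6) = 6.
Therefore ρ = 6.

Order ρ = 6.


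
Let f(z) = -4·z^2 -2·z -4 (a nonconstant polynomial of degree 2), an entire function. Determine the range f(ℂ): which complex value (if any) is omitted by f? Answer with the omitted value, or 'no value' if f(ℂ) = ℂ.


Little Picard bounds the complement of f(ℂ) to at most one point.
For every w ∈ ℂ, the equation p(z) − w = 0 is a nonconstant polynomial in z and hence has at least one root by the fundamental theorem of algebra. So p is surjective onto ℂ, omitting no value.

Omitted value: no value.


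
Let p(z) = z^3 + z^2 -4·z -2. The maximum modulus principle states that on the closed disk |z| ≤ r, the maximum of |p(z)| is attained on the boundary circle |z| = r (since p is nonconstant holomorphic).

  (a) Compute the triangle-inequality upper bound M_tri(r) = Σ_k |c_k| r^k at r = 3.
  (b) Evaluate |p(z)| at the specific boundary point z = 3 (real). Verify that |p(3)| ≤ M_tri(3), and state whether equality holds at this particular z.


Coefficients: c_0 = -2, c_1 = -4, c_2 = 1, c_3 = 1. Radius r = 3.
Part (a). Triangle bound: M_tri(r) = Σ_k |c_k| r^k
  = |-2|·3^0 + |-4|·3^1 + |1|·3^2 + |1|·3^3
  = 2 + 12 + 9 + 27 = 50.
This bounds M(r) := max_{|z|=r} |p(z)| from above; equality holds iff all terms c_k z^k can be made to align in phase at a single z on |z|=r.
Part (b). At z = 3 (real, on the circle |z| = r):
  p(3) = (-2)·3^0 + (-4)·3^1 + (1)·3^2 + (1)·3^3 = 22.
  |p(3)| = 22.
Check: |p(3)| = 22 ≤ 50 = M_tri(3). ✓ Equality does not hold at z = 3 (the coefficients have mixed signs, so the terms do not all align in phase there).

M_tri(3) = 50; |p(3)| = 22; equality at z=3: no.


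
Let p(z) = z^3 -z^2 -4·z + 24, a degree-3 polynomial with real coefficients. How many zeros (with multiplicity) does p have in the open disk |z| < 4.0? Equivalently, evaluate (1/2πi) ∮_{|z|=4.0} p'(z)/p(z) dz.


The zeros of p are: (2 + 2i), (2 - 2i), -3.
Their magnitudes are: 2.828, 2.828, 3.
Zeros with |z| < R = 4.0: (2 + 2i), (2 - 2i), -3.
Count = 3.
By the argument principle, (1/2πi) ∮_{|z|=R} p'(z)/p(z) dz equals exactly this count.

Number of zeros inside |z| < 4.0: 3.


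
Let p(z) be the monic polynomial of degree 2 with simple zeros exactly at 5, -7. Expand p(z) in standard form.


The polynomial is p(z) = ∏_{α ∈ S} (z − α), where S = {5, -7}.
Expanding the product yields: p(z) = z^2 + 2·z -35.
The resulting polynomial has degree 2 and real coefficients as required.

p(z) = z^2 + 2·z -35.


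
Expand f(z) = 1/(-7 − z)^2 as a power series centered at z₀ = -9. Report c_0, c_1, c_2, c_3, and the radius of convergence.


Let w = z − z₀, so z = z₀ + w.
Then -7 − z = -7 − (z₀ + w) = (-7 − z₀) − w = 2 − w.
f(z) = 1/(2 − w)^2 = (1/(2)^2) · (1 − w/(2))^{−2}.
By the binomial series (1−u)^{−2} = Σ_{n≥0} C(n+1, 1) u^n for |u|<1, with u = w/(2):
  c_n = C(n+1, 1) / (2)^(n+2).
  c_0 = 1/(2)^2 = 1/4.
  c_1 = 2/(2)^3 = 1/4.
  c_2 = 3/(2)^4 = 3/16.
  c_3 = 4/(2)^5 = 1/8.
The series is valid for |w/d| < 1, i.e. |z − z₀| < |d|.
Radius of convergence: R = |-7 − z₀| = |2| = 2 (distance from z₀ to the singularity z = -7).

c_0 = 1/4, c_1 = 1/4, c_2 = 3/16, c_3 = 1/8; R = 2.


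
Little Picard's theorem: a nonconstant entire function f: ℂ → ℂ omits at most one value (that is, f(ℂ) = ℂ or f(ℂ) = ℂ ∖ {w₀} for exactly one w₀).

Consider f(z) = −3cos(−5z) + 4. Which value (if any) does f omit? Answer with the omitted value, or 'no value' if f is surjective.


Little Picard bounds the complement of f(ℂ) to at most one point.
cos is entire and surjective onto ℂ: for every w ∈ ℂ, cos(ζ) = w has a solution ζ ∈ ℂ (e.g., via the complex inverse arccos). With ζ = −5z this gives z = ζ/(-5). Then -3·cos(−5z) takes every value in -3·ℂ = ℂ, and adding 4 is a bijection of ℂ. So f is surjective and omits no value. (Note: only on the real line is cos bounded by [−1, 1].)

Omitted value: no value.


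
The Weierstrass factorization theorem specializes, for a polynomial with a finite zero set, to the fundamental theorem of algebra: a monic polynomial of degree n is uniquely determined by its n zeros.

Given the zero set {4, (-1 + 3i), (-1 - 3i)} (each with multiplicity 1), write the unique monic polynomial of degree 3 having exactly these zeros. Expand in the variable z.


The polynomial is p(z) = ∏_{α ∈ S} (z − α), where S = {4, (-1 + 3i), (-1 - 3i)}.
Expanding the product yields: p(z) = z^3 -2·z^2 + 2·z -40.
Note conjugate pairs combine to real quadratics: (z − (-1+3i))(z − (-1−3i)) = z² + 2z + 10.
The resulting polynomial has degree 3 and real coefficients as required.

p(z) = z^3 -2·z^2 + 2·z -40.


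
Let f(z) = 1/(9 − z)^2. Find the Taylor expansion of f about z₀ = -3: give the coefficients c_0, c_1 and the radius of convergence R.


Let w = z − z₀, so z = z₀ + w.
Then 9 − z = 9 − (z₀ + w) = (9 − z₀) − w = 12 − w.
f(z) = 1/(12 − w)^2 = (1/(12)^2) · (1 − w/(12))^{−2}.
By the binomial series (1−u)^{−2} = Σ_{n≥0} C(n+1, 1) u^n for |u|<1, with u = w/(12):
  c_n = C(n+1, 1) / (12)^(n+2).
  c_0 = 1/(12)^2 = 1/144.
  c_1 = 2/(12)^3 = 1/864.
The series is valid for |w/d| < 1, i.e. |z − z₀| < |d|.
Radius of convergence: R = |9 − z₀| = |12| = 12 (distance from z₀ to the singularity z = 9).

c_0 = 1/144, c_1 = 1/864; R = 12.


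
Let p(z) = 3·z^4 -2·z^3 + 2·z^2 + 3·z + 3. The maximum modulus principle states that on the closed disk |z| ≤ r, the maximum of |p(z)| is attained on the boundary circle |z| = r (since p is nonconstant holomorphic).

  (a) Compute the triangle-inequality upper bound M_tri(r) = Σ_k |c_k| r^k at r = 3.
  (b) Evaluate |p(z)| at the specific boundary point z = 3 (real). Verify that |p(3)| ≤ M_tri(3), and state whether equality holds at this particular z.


Coefficients: c_0 = 3, c_1 = 3, c_2 = 2, c_3 = -2, c_4 = 3. Radius r = 3.
Part (a). Triangle bound: M_tri(r) = Σ_k |c_k| r^k
  = |3|·3^0 + |3|·3^1 + |2|·3^2 + |-2|·3^3 + |3|·3^4
  = 3 + 9 + 18 + 54 + 243 = 327.
This bounds M(r) := max_{|z|=r} |p(z)| from above; equality holds iff all terms c_k z^k can be made to align in phase at a single z on |z|=r.
Part (b). At z = 3 (real, on the circle |z| = r):
  p(3) = (3)·3^0 + (3)·3^1 + (2)·3^2 + (-2)·3^3 + (3)·3^4 = 219.
  |p(3)| = 219.
Check: |p(3)| = 219 ≤ 327 = M_tri(3). ✓ Equality does not hold at z = 3 (the coefficients have mixed signs, so the terms do not all align in phase there).

M_tri(3) = 327; |p(3)| = 219; equality at z=3: no.


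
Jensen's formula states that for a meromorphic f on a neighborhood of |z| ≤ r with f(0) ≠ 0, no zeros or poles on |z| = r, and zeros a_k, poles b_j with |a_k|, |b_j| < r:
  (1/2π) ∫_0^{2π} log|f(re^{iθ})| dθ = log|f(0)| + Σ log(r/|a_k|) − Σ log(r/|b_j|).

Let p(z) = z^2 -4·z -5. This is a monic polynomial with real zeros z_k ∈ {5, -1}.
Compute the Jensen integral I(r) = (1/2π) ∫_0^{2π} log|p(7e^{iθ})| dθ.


Zeros: -1, 5; r = 7.
Inside |z| < r: -1, 5. Outside (|z| ≥ r): ∅.
p(0) = -5, so log|p(0)| = log(5) = 1.6094.
Apply Jensen: I(r) = log|p(0)| + Σ_k log(r/|z_k|), summed over zeros inside |z| < r.
  log(r/|z_k|) for z_k = 5: log(7/5) = 0.3365
  log(r/|z_k|) for z_k = -1: log(7/1) = 1.9459
Sum over inside zeros: 2.2824.
I(r) = log|p(0)| + (inside sum) = 1.6094 + 2.2824 = 3.8918.
Closed form (all zeros inside, monic): I(r) = n·log(r) = 2·log(7) = 3.8918. ✓

I(r) ≈ 3.8918.


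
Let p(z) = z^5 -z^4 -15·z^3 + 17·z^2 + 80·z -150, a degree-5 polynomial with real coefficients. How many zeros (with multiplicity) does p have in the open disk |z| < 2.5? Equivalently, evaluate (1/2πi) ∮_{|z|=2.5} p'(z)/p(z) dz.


The zeros of p are: (-3 + 1i), (-3 - 1i), 3, (2 + 1i), (2 - 1i).
Their magnitudes are: 3.162, 3.162, 3, 2.236, 2.236.
Zeros with |z| < R = 2.5: (2 + 1i), (2 - 1i).
Count = 2.
By the argument principle, (1/2πi) ∮_{|z|=R} p'(z)/p(z) dz equals exactly this count.

Number of zeros inside |z| < 2.5: 2.


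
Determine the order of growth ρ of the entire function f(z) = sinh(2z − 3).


sinh(w) is a linear combination of e^{iw} and e^{−iw} (or e^w, e^{−w} in the hyperbolic case), so |sinh(w)| ≤ e^{|w|}. With w = 2z − 3, |w| ≤ 2|z| + 3 = 2r + 3 on |z| = r, giving M(r) ≤ e^{2r + 3}, so ρ ≤ 1. On a suitable ray (z = it for sin/cos; z = t for sinh/cosh, t real → ∞), |sinh(2z − 3)| grows like e^{2|t|}/2, so ρ ≥ 1. Hence ρ = 1.
Therefore ρ = 1.

Order ρ = 1.


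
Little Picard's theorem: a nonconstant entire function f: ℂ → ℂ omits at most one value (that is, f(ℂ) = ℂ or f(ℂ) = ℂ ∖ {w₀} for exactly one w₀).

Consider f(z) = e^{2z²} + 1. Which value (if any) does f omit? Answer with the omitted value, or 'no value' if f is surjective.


Little Picard bounds the complement of f(ℂ) to at most one point.
The exponent g(z) = 2z² is a nonconstant polynomial, hence surjective onto ℂ. So e^{g(z)} takes every value in {e^w : w ∈ ℂ} = ℂ ∖ {0}. Adding 1 shifts the range to ℂ ∖ {1}. f omits exactly 1.

Omitted value: 1.


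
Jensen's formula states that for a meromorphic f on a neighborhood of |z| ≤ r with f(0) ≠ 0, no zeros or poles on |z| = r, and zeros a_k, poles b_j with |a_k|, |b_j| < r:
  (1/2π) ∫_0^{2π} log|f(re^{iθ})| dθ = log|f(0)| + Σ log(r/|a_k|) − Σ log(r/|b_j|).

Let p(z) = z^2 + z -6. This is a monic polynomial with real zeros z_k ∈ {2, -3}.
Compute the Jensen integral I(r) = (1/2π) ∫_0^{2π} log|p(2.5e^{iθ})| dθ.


Zeros: -3, 2; r = 2.5.
Inside |z| < r: 2. Outside (|z| ≥ r): -3.
p(0) = -6, so log|p(0)| = log(6) = 1.7918.
Apply Jensen: I(r) = log|p(0)| + Σ_k log(r/|z_k|), summed over zeros inside |z| < r.
  log(r/|z_k|) for z_k = 2: log(2.5/2) = 0.2231
  Outside zeros (-3) contribute nothing to the Jensen sum.
Sum over inside zeros: 0.2231.
I(r) = log|p(0)| + (inside sum) = 1.7918 + 0.2231 = 2.0149.
Note: since some zeros are outside |z| ≤ r, the simplified n·log(r) form does NOT apply — only the inside zeros contribute.

I(r) ≈ 2.0149.


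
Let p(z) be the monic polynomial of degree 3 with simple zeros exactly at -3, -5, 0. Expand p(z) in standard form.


The polynomial is p(z) = ∏_{α ∈ S} (z − α), where S = {-3, -5, 0}.
Expanding the product yields: p(z) = z^3 + 8·z^2 + 15·z.
The resulting polynomial has degree 3 and real coefficients as required.

p(z) = z^3 + 8·z^2 + 15·z.


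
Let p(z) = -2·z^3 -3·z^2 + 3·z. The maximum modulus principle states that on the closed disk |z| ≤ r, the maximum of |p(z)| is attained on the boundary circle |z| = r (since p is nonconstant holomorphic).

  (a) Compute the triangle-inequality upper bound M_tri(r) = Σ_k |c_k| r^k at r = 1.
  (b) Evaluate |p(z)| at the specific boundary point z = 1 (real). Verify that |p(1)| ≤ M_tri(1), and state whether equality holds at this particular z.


Coefficients: c_0 = 0, c_1 = 3, c_2 = -3, c_3 = -2. Radius r = 1.
Part (a). Triangle bound: M_tri(r) = Σ_k |c_k| r^k
  = |0|·1^0 + |3|·1^1 + |-3|·1^2 + |-2|·1^3
  = 0 + 3 + 3 + 2 = 8.
This bounds M(r) := max_{|z|=r} |p(z)| from above; equality holds iff all terms c_k z^k can be made to align in phase at a single z on |z|=r.
Part (b). At z = 1 (real, on the circle |z| = r):
  p(1) = (0)·1^0 + (3)·1^1 + (-3)·1^2 + (-2)·1^3 = -2.
  |p(1)| = 2.
Check: |p(1)| = 2 ≤ 8 = M_tri(1). ✓ Equality does not hold at z = 1 (the coefficients have mixed signs, so the terms do not all align in phase there).

M_tri(1) = 8; |p(1)| = 2; equality at z=1: no.


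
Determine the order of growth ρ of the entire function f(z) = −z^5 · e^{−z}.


M(r) = max_{|z|=r} |-1|·|z|^5·|e^{−z}| = 1·r^5 · e^{1r^1} (the factors attain their maxima compatibly on |z|=r). Then log M(r) = log 1 + 5·log r + 1r^1, dominated by the last term, so log log M(r) ~ 1·log r. The polynomial factor -1z^5 contributes only a log r term and does not affect the order. ρ = 1.
Therefore ρ = 1.

Order ρ = 1.


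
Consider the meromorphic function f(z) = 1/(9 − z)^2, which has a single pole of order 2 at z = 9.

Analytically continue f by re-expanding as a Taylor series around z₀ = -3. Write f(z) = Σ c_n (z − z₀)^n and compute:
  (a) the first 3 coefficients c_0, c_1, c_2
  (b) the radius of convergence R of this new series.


Let w = z − z₀, so z = z₀ + w.
Then 9 − z = 9 − (z₀ + w) = (9 − z₀) − w = 12 − w.
f(z) = 1/(12 − w)^2 = (1/(12)^2) · (1 − w/(12))^{−2}.
By the binomial series (1−u)^{−2} = Σ_{n≥0} C(n+1, 1) u^n for |u|<1, with u = w/(12):
  c_n = C(n+1, 1) / (12)^(n+2).
  c_0 = 1/(12)^2 = 1/144.
  c_1 = 2/(12)^3 = 1/864.
  c_2 = 3/(12)^4 = 1/6912.
The series is valid for |w/d| < 1, i.e. |z − z₀| < |d|.
Radius of convergence: R = |9 − z₀| = |12| = 12 (distance from z₀ to the singularity z = 9).

c_0 = 1/144, c_1 = 1/864, c_2 = 1/6912; R = 12.


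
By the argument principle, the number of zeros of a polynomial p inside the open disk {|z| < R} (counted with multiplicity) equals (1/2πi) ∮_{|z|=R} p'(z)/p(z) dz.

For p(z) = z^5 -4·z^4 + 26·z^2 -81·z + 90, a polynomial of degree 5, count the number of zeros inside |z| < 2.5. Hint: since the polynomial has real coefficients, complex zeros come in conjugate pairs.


The zeros of p are: 2, (1 + 2i), (1 - 2i), -3, 3.
Their magnitudes are: 2, 2.236, 2.236, 3, 3.
Zeros with |z| < R = 2.5: 2, (1 + 2i), (1 - 2i).
Count = 3.
By the argument principle, (1/2πi) ∮_{|z|=R} p'(z)/p(z) dz equals exactly this count.

Number of zeros inside |z| < 2.5: 3.


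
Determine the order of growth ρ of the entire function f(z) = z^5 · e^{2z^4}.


M(r) = max_{|z|=r} |1|·|z|^5·|e^{2z^4}| = 1·r^5 · e^{2r^4} (the factors attain their maxima compatibly on |z|=r). Then log M(r) = log 1 + 5·log r + 2r^4, dominated by the last term, so log log M(r) ~ 4·log r. The polynomial factor 1z^5 contributes only a log r term and does not affect the order. ρ = 4.
Therefore ρ = 4.

Order ρ = 4.


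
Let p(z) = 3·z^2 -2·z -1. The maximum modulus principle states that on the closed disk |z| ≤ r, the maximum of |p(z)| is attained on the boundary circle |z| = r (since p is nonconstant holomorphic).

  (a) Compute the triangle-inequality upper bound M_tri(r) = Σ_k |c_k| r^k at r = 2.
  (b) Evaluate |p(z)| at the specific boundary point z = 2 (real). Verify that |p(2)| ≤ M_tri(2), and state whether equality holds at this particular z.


Coefficients: c_0 = -1, c_1 = -2, c_2 = 3. Radius r = 2.
Part (a). Triangle bound: M_tri(r) = Σ_k |c_k| r^k
  = |-1|·2^0 + |-2|·2^1 + |3|·2^2
  = 1 + 4 + 12 = 17.
This bounds M(r) := max_{|z|=r} |p(z)| from above; equality holds iff all terms c_k z^k can be made to align in phase at a single z on |z|=r.
Part (b). At z = 2 (real, on the circle |z| = r):
  p(2) = (-1)·2^0 + (-2)·2^1 + (3)·2^2 = 7.
  |p(2)| = 7.
Check: |p(2)| = 7 ≤ 17 = M_tri(2). ✓ Equality does not hold at z = 2 (the coefficients have mixed signs, so the terms do not all align in phase there).

M_tri(2) = 17; |p(2)| = 7; equality at z=2: no.


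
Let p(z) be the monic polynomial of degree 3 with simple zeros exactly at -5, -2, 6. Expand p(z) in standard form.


The polynomial is p(z) = ∏_{α ∈ S} (z − α), where S = {-5, -2, 6}.
Expanding the product yields: p(z) = z^3 + z^2 -32·z -60.
The resulting polynomial has degree 3 and real coefficients as required.

p(z) = z^3 + z^2 -32·z -60.


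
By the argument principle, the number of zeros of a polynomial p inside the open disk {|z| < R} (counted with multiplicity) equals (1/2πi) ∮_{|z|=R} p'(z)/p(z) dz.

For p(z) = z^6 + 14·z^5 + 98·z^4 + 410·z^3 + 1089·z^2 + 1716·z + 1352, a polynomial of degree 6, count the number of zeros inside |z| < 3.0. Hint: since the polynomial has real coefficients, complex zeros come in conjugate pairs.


The zeros of p are: (-3 + 2i), (-3 - 2i), (-2 + 2i), (-2 - 2i), (-2 + 3i), (-2 - 3i).
Their magnitudes are: 3.606, 3.606, 2.828, 2.828, 3.606, 3.606.
Zeros with |z| < R = 3.0: (-2 + 2i), (-2 - 2i).
Count = 2.
By the argument principle, (1/2πi) ∮_{|z|=R} p'(z)/p(z) dz equals exactly this count.

Number of zeros inside |z| < 3.0: 2.


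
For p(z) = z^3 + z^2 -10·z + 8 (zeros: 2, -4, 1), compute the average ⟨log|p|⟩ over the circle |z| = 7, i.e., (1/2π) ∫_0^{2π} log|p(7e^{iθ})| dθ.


Zeros: -4, 1, 2; r = 7.
Inside |z| < r: -4, 1, 2. Outside (|z| ≥ r): ∅.
p(0) = 8, so log|p(0)| = log(8) = 2.0794.
Apply Jensen: I(r) = log|p(0)| + Σ_k log(r/|z_k|), summed over zeros inside |z| < r.
  log(r/|z_k|) for z_k = 2: log(7/2) = 1.2528
  log(r/|z_k|) for z_k = -4: log(7/4) = 0.5596
  log(r/|z_k|) for z_k = 1: log(7/1) = 1.9459
Sum over inside zeros: 3.7583.
I(r) = log|p(0)| + (inside sum) = 2.0794 + 3.7583 = 5.8377.
Closed form (all zeros inside, monic): I(r) = n·log(r) = 3·log(7) = 5.8377. ✓

I(r) ≈ 5.8377.
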